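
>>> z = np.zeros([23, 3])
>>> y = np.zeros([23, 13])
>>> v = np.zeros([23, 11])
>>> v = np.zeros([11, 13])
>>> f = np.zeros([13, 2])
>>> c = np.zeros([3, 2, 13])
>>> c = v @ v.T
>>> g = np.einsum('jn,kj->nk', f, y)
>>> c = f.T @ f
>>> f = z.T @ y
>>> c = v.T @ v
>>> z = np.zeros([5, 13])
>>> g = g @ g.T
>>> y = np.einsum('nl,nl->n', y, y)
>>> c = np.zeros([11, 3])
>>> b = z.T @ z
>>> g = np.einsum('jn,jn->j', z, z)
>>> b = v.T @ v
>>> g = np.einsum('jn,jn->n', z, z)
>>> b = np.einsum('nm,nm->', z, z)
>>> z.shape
(5, 13)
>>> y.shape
(23,)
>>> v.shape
(11, 13)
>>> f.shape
(3, 13)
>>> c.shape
(11, 3)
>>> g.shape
(13,)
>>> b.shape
()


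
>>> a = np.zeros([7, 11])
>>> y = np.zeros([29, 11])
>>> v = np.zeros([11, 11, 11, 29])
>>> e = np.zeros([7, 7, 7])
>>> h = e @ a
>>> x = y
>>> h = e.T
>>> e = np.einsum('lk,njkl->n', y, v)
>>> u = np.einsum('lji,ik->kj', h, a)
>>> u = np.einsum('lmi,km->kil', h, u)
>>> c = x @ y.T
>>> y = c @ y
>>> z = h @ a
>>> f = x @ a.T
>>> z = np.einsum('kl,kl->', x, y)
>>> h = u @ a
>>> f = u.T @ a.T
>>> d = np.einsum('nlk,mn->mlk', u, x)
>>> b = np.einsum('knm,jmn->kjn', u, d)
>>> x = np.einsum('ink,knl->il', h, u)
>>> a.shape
(7, 11)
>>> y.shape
(29, 11)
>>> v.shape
(11, 11, 11, 29)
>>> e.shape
(11,)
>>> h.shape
(11, 7, 11)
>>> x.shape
(11, 7)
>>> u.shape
(11, 7, 7)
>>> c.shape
(29, 29)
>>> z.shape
()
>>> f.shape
(7, 7, 7)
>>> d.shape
(29, 7, 7)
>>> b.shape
(11, 29, 7)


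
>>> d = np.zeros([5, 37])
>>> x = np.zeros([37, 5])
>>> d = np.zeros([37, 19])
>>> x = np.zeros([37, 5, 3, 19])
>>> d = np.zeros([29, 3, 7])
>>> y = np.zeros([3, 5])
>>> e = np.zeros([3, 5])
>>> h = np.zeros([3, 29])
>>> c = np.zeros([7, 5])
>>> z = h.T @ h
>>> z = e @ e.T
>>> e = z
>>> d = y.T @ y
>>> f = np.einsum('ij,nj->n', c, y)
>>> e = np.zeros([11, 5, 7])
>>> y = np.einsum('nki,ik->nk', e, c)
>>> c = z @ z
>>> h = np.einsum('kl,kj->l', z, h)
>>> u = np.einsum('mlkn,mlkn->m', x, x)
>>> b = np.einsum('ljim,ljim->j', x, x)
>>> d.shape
(5, 5)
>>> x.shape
(37, 5, 3, 19)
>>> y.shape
(11, 5)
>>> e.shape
(11, 5, 7)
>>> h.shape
(3,)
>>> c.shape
(3, 3)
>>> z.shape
(3, 3)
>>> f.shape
(3,)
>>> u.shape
(37,)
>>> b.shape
(5,)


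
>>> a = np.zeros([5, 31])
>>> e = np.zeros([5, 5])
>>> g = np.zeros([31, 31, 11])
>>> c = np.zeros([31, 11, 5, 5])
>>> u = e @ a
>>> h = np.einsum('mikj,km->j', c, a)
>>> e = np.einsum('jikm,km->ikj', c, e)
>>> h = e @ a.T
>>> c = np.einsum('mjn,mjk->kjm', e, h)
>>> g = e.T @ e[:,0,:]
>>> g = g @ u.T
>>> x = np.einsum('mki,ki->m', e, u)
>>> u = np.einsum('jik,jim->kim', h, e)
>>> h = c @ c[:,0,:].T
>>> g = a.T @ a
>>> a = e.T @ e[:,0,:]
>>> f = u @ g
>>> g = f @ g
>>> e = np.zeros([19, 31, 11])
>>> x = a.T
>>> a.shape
(31, 5, 31)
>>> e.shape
(19, 31, 11)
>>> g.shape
(5, 5, 31)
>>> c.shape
(5, 5, 11)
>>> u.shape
(5, 5, 31)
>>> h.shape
(5, 5, 5)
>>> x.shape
(31, 5, 31)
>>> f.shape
(5, 5, 31)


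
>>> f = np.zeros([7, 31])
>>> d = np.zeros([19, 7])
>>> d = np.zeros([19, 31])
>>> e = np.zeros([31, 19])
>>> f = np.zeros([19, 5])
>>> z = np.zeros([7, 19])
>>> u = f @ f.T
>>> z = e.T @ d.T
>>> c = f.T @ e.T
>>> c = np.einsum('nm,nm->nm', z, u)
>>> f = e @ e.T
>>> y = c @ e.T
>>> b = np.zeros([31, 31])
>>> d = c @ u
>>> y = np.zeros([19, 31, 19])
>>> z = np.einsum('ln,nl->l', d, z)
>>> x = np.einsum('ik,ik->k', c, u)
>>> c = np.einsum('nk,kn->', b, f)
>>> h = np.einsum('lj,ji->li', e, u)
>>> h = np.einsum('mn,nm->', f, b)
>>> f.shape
(31, 31)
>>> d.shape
(19, 19)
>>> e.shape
(31, 19)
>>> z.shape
(19,)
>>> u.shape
(19, 19)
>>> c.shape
()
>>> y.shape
(19, 31, 19)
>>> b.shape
(31, 31)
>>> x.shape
(19,)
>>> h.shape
()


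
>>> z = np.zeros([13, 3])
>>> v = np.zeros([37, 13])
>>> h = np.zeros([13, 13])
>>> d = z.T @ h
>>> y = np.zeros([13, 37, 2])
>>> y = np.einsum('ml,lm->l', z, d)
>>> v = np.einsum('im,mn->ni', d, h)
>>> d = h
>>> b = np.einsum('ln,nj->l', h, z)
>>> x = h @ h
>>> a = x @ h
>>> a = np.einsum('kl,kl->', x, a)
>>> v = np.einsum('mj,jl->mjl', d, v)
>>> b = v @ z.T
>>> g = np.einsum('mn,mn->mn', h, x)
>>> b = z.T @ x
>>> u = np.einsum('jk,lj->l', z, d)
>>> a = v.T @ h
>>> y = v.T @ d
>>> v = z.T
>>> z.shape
(13, 3)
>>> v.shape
(3, 13)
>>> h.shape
(13, 13)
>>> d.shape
(13, 13)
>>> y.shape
(3, 13, 13)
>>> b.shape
(3, 13)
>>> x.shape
(13, 13)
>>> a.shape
(3, 13, 13)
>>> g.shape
(13, 13)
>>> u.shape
(13,)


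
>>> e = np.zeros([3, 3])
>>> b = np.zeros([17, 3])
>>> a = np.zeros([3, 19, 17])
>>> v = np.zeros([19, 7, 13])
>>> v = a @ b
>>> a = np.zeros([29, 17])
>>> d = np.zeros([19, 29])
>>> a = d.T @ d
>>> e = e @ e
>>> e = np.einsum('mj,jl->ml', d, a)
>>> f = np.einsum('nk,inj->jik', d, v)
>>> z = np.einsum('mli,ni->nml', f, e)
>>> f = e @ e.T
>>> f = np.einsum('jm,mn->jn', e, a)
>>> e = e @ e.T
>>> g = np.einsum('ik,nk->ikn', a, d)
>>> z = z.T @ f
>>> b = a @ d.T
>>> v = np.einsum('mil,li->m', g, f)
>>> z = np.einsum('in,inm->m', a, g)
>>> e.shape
(19, 19)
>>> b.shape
(29, 19)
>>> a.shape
(29, 29)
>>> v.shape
(29,)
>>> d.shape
(19, 29)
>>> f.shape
(19, 29)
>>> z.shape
(19,)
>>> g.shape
(29, 29, 19)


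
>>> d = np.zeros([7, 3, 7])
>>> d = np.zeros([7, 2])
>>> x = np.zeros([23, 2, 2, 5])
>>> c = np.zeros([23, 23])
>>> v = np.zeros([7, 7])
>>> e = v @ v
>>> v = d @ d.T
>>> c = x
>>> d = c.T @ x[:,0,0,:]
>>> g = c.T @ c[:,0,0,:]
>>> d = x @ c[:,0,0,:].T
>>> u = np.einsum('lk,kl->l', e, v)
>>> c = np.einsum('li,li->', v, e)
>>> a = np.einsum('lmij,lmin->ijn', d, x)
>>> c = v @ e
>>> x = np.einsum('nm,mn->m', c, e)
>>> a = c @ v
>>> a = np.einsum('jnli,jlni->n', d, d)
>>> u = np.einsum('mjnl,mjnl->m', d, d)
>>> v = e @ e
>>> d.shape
(23, 2, 2, 23)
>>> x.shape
(7,)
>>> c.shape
(7, 7)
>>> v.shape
(7, 7)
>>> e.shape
(7, 7)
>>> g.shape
(5, 2, 2, 5)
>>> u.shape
(23,)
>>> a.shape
(2,)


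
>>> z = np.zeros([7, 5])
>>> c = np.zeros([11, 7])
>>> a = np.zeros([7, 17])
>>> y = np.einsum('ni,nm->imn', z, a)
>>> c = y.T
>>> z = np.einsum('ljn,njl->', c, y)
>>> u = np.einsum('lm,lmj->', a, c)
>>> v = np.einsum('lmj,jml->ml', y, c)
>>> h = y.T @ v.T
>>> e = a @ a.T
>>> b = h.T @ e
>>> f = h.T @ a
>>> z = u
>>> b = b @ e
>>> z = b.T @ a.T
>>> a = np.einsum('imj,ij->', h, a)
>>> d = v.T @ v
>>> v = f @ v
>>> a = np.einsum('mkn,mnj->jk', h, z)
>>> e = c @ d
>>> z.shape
(7, 17, 7)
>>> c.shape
(7, 17, 5)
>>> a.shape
(7, 17)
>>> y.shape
(5, 17, 7)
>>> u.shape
()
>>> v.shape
(17, 17, 5)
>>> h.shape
(7, 17, 17)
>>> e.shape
(7, 17, 5)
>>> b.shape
(17, 17, 7)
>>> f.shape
(17, 17, 17)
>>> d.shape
(5, 5)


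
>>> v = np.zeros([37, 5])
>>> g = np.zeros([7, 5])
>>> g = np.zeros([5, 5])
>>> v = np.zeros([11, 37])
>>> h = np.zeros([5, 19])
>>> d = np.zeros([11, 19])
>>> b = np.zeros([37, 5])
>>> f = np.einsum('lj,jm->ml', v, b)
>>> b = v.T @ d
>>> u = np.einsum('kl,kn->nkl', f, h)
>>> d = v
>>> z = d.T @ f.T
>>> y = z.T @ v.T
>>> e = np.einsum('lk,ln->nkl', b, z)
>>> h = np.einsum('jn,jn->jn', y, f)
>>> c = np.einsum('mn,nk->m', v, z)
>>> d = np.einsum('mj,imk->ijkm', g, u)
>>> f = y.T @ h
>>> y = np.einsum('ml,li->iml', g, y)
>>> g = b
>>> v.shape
(11, 37)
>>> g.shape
(37, 19)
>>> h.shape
(5, 11)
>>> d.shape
(19, 5, 11, 5)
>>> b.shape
(37, 19)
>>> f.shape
(11, 11)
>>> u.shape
(19, 5, 11)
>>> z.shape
(37, 5)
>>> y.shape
(11, 5, 5)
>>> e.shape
(5, 19, 37)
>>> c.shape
(11,)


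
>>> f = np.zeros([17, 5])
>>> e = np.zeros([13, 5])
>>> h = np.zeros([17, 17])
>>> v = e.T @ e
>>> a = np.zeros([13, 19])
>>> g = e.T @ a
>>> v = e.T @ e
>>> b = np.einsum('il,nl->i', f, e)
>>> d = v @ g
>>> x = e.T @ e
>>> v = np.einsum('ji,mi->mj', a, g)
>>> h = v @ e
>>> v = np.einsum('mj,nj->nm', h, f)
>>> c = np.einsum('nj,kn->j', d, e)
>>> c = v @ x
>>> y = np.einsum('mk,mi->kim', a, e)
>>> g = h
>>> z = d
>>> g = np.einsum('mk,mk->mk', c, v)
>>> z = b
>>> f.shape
(17, 5)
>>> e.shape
(13, 5)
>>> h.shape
(5, 5)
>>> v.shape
(17, 5)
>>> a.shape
(13, 19)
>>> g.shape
(17, 5)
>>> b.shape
(17,)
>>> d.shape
(5, 19)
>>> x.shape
(5, 5)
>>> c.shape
(17, 5)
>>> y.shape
(19, 5, 13)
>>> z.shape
(17,)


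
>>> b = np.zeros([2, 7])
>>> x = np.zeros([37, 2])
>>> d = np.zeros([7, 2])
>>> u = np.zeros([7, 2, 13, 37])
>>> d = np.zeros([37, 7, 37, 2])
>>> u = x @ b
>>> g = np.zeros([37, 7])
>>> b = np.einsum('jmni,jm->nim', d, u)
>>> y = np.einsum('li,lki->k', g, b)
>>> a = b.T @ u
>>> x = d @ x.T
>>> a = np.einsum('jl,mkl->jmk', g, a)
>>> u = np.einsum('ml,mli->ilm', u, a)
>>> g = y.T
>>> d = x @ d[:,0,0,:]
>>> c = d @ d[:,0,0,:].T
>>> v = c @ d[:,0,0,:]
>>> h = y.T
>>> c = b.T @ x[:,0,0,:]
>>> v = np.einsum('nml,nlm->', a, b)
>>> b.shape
(37, 2, 7)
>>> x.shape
(37, 7, 37, 37)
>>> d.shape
(37, 7, 37, 2)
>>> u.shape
(2, 7, 37)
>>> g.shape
(2,)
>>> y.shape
(2,)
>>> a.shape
(37, 7, 2)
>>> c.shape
(7, 2, 37)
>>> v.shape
()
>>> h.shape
(2,)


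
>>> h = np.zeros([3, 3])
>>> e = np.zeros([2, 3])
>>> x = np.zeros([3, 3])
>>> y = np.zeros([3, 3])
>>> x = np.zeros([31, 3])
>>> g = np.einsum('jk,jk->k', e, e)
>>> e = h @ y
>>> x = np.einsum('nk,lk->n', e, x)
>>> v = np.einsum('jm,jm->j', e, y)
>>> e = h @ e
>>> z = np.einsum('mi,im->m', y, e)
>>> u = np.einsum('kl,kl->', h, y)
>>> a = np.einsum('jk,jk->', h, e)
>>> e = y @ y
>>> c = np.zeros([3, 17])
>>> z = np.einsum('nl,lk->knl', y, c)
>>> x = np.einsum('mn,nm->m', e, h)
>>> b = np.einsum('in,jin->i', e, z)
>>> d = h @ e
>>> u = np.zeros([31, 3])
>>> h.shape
(3, 3)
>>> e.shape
(3, 3)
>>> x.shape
(3,)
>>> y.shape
(3, 3)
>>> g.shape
(3,)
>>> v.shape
(3,)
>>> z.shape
(17, 3, 3)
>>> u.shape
(31, 3)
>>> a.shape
()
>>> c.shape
(3, 17)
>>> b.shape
(3,)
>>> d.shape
(3, 3)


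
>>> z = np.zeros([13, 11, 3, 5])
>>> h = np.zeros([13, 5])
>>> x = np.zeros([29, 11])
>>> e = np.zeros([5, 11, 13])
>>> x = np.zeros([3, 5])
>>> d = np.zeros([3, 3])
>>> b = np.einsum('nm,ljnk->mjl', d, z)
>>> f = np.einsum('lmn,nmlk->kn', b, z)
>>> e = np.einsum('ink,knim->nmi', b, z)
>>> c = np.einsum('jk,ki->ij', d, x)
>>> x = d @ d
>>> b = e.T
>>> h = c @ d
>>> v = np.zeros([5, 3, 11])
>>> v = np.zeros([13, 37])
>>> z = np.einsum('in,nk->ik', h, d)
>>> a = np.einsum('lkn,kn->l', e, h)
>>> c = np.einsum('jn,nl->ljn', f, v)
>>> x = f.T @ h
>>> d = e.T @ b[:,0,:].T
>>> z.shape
(5, 3)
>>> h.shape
(5, 3)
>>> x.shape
(13, 3)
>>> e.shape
(11, 5, 3)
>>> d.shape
(3, 5, 3)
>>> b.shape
(3, 5, 11)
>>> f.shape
(5, 13)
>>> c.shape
(37, 5, 13)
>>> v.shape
(13, 37)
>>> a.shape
(11,)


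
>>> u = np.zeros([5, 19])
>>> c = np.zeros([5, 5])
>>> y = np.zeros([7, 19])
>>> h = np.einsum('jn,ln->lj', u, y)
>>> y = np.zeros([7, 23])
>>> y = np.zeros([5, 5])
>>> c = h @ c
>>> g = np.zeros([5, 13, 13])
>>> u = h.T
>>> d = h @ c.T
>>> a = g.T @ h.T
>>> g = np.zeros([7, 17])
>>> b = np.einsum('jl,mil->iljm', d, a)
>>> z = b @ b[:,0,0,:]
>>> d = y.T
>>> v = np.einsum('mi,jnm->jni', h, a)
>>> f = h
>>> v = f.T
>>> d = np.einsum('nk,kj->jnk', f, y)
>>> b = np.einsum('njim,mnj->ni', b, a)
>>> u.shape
(5, 7)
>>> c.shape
(7, 5)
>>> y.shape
(5, 5)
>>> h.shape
(7, 5)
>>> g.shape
(7, 17)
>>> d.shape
(5, 7, 5)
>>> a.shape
(13, 13, 7)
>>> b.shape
(13, 7)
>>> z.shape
(13, 7, 7, 13)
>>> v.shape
(5, 7)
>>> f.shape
(7, 5)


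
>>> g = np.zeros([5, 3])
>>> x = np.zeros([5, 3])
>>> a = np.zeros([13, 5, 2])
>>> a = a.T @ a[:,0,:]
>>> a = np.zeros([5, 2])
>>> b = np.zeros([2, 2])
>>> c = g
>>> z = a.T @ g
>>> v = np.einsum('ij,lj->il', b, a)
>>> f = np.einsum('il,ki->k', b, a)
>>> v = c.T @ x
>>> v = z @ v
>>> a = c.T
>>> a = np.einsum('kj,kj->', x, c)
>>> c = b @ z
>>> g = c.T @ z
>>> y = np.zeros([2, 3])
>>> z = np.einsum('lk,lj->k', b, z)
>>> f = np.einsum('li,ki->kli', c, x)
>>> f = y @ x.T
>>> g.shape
(3, 3)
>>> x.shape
(5, 3)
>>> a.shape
()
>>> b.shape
(2, 2)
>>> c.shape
(2, 3)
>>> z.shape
(2,)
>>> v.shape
(2, 3)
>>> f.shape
(2, 5)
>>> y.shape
(2, 3)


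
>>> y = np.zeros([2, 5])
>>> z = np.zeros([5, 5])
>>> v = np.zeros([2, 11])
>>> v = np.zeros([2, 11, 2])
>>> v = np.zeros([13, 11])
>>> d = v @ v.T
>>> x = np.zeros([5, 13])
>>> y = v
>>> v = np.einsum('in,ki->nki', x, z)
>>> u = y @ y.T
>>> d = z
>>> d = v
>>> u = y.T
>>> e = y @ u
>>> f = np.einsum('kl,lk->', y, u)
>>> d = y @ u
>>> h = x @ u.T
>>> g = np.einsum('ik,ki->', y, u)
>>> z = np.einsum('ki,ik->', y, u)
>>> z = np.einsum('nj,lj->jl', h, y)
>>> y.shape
(13, 11)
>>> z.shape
(11, 13)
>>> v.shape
(13, 5, 5)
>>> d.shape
(13, 13)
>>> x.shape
(5, 13)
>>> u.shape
(11, 13)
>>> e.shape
(13, 13)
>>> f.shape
()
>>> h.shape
(5, 11)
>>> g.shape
()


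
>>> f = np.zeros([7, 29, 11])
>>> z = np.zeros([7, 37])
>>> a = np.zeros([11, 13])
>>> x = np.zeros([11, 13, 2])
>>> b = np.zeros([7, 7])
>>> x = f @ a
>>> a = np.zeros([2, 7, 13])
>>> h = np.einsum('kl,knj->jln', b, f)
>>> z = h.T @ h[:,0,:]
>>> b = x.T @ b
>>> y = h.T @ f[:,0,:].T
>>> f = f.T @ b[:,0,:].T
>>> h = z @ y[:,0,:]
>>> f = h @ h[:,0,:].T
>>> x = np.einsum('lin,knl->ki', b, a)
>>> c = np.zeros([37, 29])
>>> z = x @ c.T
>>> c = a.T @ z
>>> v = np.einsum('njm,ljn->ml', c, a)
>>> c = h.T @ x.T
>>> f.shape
(29, 7, 29)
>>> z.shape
(2, 37)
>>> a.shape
(2, 7, 13)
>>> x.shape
(2, 29)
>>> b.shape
(13, 29, 7)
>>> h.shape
(29, 7, 7)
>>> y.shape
(29, 7, 7)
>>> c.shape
(7, 7, 2)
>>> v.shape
(37, 2)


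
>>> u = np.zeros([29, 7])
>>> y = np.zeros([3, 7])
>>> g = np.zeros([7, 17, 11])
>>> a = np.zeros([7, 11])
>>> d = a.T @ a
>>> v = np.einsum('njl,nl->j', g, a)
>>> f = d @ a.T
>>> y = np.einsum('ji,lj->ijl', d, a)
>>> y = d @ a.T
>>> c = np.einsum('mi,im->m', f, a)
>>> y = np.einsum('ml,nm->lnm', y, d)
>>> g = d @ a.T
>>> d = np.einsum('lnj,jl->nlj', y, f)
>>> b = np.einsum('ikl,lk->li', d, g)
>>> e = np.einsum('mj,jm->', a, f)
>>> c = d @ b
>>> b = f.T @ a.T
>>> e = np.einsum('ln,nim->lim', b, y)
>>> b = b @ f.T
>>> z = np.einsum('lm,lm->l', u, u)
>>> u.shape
(29, 7)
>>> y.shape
(7, 11, 11)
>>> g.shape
(11, 7)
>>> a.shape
(7, 11)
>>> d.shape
(11, 7, 11)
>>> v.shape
(17,)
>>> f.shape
(11, 7)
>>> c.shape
(11, 7, 11)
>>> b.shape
(7, 11)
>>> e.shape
(7, 11, 11)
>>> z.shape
(29,)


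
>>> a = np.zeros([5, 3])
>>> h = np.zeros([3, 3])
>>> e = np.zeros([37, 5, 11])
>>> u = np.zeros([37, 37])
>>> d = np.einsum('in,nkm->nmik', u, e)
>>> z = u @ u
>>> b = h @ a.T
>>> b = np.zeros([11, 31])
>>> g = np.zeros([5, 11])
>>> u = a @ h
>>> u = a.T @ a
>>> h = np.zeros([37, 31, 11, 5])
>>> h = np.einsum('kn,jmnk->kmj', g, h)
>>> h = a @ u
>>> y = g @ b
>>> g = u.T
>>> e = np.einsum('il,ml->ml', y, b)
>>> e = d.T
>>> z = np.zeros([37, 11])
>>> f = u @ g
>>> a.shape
(5, 3)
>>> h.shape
(5, 3)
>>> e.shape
(5, 37, 11, 37)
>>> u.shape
(3, 3)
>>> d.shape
(37, 11, 37, 5)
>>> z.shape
(37, 11)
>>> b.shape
(11, 31)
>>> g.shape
(3, 3)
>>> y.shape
(5, 31)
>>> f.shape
(3, 3)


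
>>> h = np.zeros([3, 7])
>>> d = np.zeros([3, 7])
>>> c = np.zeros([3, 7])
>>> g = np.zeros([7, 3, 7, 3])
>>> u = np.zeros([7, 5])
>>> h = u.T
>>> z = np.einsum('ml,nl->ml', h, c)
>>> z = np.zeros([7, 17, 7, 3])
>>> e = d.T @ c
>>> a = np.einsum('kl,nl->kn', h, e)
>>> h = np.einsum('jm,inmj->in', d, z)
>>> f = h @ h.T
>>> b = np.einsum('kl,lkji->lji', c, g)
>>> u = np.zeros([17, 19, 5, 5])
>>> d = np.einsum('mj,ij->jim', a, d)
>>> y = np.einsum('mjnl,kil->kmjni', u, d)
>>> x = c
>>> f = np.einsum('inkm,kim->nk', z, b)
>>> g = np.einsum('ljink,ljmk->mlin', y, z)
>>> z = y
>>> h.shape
(7, 17)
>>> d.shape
(7, 3, 5)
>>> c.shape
(3, 7)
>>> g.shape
(7, 7, 19, 5)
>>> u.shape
(17, 19, 5, 5)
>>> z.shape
(7, 17, 19, 5, 3)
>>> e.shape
(7, 7)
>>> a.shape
(5, 7)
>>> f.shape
(17, 7)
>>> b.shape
(7, 7, 3)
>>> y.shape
(7, 17, 19, 5, 3)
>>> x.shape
(3, 7)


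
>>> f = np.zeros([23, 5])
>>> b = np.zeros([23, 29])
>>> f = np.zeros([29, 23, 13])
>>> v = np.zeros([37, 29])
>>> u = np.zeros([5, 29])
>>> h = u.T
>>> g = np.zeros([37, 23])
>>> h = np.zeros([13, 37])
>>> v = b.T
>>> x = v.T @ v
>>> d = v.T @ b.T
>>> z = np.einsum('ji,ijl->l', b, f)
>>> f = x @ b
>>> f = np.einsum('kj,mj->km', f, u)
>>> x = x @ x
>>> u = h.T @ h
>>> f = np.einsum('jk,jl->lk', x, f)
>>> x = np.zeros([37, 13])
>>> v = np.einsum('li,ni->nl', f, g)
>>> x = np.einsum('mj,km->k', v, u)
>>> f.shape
(5, 23)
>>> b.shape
(23, 29)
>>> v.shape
(37, 5)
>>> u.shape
(37, 37)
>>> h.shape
(13, 37)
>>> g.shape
(37, 23)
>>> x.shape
(37,)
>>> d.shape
(23, 23)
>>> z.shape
(13,)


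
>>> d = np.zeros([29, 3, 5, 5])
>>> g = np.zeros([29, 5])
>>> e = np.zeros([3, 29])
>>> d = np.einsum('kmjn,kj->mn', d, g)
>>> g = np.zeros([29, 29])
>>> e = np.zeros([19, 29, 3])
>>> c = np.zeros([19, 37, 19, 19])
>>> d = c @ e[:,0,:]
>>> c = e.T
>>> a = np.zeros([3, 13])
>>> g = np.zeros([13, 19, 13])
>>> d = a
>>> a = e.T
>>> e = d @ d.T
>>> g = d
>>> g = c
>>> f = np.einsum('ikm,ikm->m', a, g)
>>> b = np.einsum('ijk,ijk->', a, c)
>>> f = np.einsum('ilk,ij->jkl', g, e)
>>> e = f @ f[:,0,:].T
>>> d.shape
(3, 13)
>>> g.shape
(3, 29, 19)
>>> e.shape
(3, 19, 3)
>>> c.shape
(3, 29, 19)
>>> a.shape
(3, 29, 19)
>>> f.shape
(3, 19, 29)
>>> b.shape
()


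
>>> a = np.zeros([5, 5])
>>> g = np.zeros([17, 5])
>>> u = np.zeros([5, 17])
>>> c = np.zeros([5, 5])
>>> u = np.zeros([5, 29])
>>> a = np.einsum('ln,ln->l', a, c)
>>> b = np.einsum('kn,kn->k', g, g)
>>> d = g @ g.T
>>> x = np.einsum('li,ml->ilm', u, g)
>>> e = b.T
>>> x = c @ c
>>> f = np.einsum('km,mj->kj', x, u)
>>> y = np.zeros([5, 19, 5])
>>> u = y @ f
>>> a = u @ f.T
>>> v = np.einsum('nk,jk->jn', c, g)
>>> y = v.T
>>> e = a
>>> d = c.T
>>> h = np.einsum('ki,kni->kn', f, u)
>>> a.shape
(5, 19, 5)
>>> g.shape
(17, 5)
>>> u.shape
(5, 19, 29)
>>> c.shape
(5, 5)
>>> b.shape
(17,)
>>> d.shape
(5, 5)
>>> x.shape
(5, 5)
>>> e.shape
(5, 19, 5)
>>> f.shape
(5, 29)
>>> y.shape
(5, 17)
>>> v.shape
(17, 5)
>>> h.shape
(5, 19)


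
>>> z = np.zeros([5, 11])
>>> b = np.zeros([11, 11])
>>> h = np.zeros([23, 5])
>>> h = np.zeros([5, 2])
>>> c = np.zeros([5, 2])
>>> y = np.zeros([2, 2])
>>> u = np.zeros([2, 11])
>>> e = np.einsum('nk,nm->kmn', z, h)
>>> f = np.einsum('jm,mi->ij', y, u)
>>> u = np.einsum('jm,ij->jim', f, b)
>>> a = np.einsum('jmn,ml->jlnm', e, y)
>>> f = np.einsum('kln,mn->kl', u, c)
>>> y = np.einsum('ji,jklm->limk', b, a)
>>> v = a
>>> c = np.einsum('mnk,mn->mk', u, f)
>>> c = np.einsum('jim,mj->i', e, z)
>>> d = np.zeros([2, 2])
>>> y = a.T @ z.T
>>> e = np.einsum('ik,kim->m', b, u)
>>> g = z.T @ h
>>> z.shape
(5, 11)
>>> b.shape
(11, 11)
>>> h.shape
(5, 2)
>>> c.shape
(2,)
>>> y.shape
(2, 5, 2, 5)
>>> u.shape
(11, 11, 2)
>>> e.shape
(2,)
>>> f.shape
(11, 11)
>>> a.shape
(11, 2, 5, 2)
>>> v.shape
(11, 2, 5, 2)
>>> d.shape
(2, 2)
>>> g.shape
(11, 2)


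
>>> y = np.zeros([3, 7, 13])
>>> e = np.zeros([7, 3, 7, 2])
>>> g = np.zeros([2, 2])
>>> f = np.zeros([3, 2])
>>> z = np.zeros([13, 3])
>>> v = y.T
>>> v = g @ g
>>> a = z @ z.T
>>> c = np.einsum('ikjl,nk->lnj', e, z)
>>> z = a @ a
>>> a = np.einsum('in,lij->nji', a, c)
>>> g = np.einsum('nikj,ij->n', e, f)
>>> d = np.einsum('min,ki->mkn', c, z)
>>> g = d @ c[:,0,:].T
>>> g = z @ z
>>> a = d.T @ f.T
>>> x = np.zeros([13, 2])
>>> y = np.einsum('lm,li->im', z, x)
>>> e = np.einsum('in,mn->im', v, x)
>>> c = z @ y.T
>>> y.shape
(2, 13)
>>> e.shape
(2, 13)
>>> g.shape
(13, 13)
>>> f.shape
(3, 2)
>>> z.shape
(13, 13)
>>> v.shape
(2, 2)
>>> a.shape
(7, 13, 3)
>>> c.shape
(13, 2)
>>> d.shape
(2, 13, 7)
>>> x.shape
(13, 2)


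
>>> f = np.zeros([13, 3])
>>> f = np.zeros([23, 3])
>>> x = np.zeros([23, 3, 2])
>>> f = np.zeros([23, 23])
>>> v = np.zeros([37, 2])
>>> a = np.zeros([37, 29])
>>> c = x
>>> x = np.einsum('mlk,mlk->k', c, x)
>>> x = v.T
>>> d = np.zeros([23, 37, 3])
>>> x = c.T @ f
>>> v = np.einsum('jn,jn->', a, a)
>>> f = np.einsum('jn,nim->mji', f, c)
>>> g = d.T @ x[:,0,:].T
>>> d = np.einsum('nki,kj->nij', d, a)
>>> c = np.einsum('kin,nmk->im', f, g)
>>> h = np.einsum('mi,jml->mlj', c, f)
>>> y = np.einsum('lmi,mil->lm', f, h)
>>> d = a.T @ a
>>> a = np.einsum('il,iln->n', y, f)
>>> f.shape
(2, 23, 3)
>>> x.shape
(2, 3, 23)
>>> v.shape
()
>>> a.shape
(3,)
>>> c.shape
(23, 37)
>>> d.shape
(29, 29)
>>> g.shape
(3, 37, 2)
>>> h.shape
(23, 3, 2)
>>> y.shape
(2, 23)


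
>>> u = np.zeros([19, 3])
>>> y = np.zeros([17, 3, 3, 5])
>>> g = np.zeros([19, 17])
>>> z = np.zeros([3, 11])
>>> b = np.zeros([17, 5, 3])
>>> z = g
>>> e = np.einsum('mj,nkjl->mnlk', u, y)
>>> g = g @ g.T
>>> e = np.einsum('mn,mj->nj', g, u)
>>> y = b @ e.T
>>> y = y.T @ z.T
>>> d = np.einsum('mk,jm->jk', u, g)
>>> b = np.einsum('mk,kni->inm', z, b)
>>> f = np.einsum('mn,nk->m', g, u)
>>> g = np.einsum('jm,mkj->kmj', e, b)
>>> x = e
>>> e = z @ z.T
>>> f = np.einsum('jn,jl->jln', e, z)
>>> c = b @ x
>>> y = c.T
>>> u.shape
(19, 3)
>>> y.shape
(3, 5, 3)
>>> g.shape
(5, 3, 19)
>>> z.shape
(19, 17)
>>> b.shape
(3, 5, 19)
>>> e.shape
(19, 19)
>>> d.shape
(19, 3)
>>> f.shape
(19, 17, 19)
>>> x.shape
(19, 3)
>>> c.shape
(3, 5, 3)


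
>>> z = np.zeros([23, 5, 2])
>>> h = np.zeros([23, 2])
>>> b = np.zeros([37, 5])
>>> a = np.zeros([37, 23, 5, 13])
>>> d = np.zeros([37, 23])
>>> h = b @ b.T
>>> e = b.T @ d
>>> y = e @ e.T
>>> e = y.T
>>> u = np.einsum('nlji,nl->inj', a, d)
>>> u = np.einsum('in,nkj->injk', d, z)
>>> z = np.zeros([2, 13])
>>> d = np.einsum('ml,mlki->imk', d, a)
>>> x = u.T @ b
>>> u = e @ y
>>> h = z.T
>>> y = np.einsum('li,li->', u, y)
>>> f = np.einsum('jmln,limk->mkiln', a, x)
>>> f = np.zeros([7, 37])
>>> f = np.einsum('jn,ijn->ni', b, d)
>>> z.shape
(2, 13)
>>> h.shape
(13, 2)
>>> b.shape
(37, 5)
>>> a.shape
(37, 23, 5, 13)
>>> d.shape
(13, 37, 5)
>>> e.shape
(5, 5)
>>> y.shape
()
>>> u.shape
(5, 5)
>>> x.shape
(5, 2, 23, 5)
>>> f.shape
(5, 13)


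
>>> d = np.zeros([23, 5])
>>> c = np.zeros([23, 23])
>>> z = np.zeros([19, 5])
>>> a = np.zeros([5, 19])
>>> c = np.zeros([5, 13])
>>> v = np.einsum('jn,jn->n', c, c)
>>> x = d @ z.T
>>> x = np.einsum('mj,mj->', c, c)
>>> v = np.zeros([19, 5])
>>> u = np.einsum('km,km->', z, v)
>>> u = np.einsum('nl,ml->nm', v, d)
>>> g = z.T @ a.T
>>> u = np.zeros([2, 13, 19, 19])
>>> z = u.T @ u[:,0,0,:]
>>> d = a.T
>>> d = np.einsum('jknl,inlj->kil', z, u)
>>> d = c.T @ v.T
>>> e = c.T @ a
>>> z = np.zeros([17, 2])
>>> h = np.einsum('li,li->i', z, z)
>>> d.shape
(13, 19)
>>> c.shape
(5, 13)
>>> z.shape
(17, 2)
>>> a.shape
(5, 19)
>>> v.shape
(19, 5)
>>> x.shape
()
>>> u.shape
(2, 13, 19, 19)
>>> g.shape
(5, 5)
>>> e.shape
(13, 19)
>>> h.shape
(2,)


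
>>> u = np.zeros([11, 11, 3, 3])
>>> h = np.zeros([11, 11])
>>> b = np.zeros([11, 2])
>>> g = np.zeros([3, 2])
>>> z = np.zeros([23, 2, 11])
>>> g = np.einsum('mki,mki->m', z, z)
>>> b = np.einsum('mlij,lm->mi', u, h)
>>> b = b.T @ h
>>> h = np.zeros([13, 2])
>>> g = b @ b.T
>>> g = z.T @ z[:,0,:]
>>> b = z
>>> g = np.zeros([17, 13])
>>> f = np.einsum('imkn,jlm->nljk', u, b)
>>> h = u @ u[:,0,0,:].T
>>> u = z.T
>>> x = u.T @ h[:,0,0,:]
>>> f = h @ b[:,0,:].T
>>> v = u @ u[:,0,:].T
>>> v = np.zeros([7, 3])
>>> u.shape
(11, 2, 23)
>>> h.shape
(11, 11, 3, 11)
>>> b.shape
(23, 2, 11)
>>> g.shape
(17, 13)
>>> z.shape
(23, 2, 11)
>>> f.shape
(11, 11, 3, 23)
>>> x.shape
(23, 2, 11)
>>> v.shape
(7, 3)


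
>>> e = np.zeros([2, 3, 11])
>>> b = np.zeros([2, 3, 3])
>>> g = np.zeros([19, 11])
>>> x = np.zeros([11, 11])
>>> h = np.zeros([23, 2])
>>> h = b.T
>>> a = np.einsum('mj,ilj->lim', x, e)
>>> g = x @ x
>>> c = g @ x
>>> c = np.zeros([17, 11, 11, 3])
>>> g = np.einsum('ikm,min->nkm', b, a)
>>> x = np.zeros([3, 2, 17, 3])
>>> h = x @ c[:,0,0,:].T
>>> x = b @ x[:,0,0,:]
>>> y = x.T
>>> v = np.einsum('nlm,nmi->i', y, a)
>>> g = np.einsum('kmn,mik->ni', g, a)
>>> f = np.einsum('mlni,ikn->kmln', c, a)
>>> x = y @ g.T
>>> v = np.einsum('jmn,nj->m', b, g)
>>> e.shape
(2, 3, 11)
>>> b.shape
(2, 3, 3)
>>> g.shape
(3, 2)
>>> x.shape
(3, 3, 3)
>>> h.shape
(3, 2, 17, 17)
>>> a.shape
(3, 2, 11)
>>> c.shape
(17, 11, 11, 3)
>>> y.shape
(3, 3, 2)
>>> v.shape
(3,)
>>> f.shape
(2, 17, 11, 11)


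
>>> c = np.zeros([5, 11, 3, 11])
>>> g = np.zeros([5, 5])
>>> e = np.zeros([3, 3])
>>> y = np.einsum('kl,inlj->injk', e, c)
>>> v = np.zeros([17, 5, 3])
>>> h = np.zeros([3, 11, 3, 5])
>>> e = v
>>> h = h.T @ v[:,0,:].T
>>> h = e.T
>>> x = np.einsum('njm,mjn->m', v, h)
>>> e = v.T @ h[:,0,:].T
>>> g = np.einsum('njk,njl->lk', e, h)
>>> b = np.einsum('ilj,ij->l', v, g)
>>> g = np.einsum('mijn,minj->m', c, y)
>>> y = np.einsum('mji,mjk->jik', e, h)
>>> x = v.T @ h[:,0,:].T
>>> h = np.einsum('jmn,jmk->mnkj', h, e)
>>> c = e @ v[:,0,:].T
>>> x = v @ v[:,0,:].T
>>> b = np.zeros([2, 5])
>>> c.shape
(3, 5, 17)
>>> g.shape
(5,)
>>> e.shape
(3, 5, 3)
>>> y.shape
(5, 3, 17)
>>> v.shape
(17, 5, 3)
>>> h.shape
(5, 17, 3, 3)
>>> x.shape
(17, 5, 17)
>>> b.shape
(2, 5)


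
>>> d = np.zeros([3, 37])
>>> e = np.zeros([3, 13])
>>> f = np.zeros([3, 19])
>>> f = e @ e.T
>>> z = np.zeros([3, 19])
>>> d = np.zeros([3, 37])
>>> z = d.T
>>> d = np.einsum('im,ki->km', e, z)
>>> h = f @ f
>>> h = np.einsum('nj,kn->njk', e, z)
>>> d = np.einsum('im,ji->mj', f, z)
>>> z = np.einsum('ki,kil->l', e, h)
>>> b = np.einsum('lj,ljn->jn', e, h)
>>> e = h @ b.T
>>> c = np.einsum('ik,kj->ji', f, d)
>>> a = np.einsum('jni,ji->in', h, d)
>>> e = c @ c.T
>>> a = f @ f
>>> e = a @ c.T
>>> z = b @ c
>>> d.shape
(3, 37)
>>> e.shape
(3, 37)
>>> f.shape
(3, 3)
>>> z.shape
(13, 3)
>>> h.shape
(3, 13, 37)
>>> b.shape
(13, 37)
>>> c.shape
(37, 3)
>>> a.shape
(3, 3)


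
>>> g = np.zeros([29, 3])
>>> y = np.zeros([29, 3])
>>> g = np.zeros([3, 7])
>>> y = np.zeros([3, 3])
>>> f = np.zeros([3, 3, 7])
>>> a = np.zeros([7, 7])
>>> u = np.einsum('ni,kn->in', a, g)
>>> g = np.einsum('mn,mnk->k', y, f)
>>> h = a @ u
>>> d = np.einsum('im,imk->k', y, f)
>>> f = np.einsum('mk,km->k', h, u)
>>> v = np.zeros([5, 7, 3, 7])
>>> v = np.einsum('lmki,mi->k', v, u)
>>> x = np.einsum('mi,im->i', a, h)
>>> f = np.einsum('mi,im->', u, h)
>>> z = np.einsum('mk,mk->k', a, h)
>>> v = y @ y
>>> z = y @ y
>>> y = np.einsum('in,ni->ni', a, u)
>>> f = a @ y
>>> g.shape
(7,)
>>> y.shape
(7, 7)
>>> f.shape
(7, 7)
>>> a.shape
(7, 7)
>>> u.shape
(7, 7)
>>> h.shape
(7, 7)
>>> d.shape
(7,)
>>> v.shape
(3, 3)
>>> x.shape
(7,)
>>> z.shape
(3, 3)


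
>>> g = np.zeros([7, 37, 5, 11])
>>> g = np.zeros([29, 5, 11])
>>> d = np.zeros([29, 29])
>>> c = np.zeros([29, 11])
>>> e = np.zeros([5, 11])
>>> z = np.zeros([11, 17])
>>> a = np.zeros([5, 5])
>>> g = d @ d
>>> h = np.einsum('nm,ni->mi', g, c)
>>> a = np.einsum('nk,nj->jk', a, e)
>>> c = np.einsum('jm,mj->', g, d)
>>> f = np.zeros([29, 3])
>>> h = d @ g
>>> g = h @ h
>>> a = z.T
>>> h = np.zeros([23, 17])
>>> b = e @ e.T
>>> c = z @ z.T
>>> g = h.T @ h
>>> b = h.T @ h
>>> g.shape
(17, 17)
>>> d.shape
(29, 29)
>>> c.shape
(11, 11)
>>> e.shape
(5, 11)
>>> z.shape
(11, 17)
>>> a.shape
(17, 11)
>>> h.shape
(23, 17)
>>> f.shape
(29, 3)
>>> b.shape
(17, 17)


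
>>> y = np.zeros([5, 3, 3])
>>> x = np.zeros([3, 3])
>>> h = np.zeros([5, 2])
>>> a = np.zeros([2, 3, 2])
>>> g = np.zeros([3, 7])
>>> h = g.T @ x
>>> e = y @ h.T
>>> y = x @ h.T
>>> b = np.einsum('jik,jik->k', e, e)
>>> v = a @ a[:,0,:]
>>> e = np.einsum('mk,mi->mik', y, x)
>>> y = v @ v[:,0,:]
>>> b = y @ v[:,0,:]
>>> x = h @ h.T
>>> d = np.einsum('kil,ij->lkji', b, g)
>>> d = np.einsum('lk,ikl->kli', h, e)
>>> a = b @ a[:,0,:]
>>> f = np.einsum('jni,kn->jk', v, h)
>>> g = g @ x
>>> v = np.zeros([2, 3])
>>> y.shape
(2, 3, 2)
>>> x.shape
(7, 7)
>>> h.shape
(7, 3)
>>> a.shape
(2, 3, 2)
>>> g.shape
(3, 7)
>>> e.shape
(3, 3, 7)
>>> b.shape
(2, 3, 2)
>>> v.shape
(2, 3)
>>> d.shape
(3, 7, 3)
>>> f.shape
(2, 7)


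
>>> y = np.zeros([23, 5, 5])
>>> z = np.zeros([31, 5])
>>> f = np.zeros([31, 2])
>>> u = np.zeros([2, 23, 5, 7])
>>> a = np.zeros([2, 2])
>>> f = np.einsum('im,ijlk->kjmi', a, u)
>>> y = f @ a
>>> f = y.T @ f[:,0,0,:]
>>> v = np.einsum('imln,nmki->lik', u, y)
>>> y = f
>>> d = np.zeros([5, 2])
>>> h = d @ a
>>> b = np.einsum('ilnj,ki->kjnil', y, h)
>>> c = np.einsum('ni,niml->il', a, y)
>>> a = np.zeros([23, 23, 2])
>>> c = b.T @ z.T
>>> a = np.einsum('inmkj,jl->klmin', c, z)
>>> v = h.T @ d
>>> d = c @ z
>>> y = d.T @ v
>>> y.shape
(5, 2, 23, 2, 2)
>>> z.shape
(31, 5)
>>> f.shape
(2, 2, 23, 2)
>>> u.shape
(2, 23, 5, 7)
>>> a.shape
(2, 5, 23, 2, 2)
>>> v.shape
(2, 2)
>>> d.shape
(2, 2, 23, 2, 5)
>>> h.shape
(5, 2)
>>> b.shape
(5, 2, 23, 2, 2)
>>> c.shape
(2, 2, 23, 2, 31)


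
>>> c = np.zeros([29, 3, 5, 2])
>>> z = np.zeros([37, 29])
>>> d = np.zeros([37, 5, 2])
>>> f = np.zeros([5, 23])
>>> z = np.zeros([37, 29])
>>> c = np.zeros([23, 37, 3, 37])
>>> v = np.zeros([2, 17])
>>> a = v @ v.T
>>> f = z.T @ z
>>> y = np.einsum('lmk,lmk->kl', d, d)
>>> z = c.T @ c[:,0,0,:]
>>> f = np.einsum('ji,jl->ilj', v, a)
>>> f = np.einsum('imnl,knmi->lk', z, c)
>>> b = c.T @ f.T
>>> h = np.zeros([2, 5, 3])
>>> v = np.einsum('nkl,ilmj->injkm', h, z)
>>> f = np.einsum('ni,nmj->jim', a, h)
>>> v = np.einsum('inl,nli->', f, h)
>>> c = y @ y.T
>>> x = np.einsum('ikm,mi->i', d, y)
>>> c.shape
(2, 2)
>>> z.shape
(37, 3, 37, 37)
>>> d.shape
(37, 5, 2)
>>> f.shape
(3, 2, 5)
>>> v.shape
()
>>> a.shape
(2, 2)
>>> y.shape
(2, 37)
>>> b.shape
(37, 3, 37, 37)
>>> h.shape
(2, 5, 3)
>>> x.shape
(37,)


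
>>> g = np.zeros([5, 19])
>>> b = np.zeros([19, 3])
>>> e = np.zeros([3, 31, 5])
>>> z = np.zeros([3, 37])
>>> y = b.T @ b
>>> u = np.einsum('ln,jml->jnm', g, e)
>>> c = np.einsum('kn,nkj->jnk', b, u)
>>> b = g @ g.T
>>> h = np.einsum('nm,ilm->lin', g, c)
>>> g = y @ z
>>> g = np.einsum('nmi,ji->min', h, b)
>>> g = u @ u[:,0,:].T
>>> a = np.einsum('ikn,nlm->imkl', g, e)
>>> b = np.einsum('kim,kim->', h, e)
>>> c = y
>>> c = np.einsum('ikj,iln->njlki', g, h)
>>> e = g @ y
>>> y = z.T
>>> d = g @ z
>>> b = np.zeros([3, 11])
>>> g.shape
(3, 19, 3)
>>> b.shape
(3, 11)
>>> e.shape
(3, 19, 3)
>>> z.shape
(3, 37)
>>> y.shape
(37, 3)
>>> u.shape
(3, 19, 31)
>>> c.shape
(5, 3, 31, 19, 3)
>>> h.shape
(3, 31, 5)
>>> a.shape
(3, 5, 19, 31)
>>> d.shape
(3, 19, 37)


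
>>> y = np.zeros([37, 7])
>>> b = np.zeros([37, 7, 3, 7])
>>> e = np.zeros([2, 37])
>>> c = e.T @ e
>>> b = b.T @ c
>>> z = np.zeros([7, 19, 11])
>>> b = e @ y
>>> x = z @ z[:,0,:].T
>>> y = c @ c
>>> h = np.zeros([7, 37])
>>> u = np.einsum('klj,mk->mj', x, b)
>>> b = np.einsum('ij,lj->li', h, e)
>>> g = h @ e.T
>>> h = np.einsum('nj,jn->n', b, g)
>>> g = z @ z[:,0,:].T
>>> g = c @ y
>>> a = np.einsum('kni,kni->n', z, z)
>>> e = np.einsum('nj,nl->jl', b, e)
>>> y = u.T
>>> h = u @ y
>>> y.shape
(7, 2)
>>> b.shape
(2, 7)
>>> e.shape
(7, 37)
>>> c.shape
(37, 37)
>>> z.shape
(7, 19, 11)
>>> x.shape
(7, 19, 7)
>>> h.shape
(2, 2)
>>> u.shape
(2, 7)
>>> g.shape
(37, 37)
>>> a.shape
(19,)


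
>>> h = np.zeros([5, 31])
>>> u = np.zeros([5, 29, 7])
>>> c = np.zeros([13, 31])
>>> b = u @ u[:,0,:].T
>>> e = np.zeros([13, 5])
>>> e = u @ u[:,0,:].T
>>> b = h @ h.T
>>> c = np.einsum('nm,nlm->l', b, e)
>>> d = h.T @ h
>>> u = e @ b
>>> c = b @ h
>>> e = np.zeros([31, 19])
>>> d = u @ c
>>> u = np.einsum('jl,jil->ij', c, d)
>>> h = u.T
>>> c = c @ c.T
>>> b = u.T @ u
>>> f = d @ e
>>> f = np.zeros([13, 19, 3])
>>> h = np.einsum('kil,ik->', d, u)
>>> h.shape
()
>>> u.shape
(29, 5)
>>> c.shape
(5, 5)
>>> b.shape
(5, 5)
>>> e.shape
(31, 19)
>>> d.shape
(5, 29, 31)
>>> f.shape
(13, 19, 3)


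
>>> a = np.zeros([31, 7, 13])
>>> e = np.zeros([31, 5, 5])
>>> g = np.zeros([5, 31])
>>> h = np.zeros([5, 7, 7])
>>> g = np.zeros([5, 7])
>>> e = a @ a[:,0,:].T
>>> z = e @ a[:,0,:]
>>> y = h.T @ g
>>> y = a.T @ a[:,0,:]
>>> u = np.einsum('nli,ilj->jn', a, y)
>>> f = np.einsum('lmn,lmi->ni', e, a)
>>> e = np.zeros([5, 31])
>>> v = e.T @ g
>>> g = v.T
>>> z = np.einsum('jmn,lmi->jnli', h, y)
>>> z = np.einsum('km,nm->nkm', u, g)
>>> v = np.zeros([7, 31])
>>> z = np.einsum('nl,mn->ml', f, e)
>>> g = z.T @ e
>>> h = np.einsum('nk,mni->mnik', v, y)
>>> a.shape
(31, 7, 13)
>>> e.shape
(5, 31)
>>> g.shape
(13, 31)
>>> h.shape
(13, 7, 13, 31)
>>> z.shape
(5, 13)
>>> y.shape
(13, 7, 13)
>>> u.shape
(13, 31)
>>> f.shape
(31, 13)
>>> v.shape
(7, 31)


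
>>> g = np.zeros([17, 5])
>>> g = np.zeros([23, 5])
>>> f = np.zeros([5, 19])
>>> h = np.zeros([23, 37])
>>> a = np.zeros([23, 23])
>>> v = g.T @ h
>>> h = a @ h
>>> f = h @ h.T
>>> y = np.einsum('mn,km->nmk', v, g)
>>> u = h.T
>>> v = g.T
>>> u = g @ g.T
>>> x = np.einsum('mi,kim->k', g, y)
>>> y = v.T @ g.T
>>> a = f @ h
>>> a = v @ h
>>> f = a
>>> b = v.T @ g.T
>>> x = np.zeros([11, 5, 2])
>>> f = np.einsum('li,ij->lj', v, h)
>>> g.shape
(23, 5)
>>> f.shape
(5, 37)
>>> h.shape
(23, 37)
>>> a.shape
(5, 37)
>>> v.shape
(5, 23)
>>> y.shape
(23, 23)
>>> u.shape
(23, 23)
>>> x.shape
(11, 5, 2)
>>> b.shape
(23, 23)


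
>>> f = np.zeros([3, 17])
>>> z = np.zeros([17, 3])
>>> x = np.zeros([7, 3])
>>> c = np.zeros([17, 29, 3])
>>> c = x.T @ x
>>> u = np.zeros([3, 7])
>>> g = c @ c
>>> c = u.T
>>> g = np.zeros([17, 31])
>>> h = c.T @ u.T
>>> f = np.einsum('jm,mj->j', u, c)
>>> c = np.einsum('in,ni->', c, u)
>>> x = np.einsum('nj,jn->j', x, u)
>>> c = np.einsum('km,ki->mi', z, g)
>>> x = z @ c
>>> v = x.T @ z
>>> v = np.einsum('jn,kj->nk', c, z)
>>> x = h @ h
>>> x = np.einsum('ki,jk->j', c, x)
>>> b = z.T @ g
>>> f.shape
(3,)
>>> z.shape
(17, 3)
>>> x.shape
(3,)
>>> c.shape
(3, 31)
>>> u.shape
(3, 7)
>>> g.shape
(17, 31)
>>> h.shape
(3, 3)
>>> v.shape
(31, 17)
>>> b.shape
(3, 31)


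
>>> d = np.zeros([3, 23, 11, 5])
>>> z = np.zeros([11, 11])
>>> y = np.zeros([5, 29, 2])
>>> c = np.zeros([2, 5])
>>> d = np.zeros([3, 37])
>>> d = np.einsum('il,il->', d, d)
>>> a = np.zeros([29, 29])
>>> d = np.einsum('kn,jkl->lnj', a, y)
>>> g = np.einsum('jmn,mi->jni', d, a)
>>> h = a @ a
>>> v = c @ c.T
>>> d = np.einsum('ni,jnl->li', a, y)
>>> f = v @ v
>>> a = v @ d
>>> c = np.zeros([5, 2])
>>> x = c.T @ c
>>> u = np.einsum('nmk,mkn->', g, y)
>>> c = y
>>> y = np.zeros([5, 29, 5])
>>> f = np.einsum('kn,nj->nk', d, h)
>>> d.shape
(2, 29)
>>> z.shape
(11, 11)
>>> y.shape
(5, 29, 5)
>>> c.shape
(5, 29, 2)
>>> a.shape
(2, 29)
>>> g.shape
(2, 5, 29)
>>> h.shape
(29, 29)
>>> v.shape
(2, 2)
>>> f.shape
(29, 2)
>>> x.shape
(2, 2)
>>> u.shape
()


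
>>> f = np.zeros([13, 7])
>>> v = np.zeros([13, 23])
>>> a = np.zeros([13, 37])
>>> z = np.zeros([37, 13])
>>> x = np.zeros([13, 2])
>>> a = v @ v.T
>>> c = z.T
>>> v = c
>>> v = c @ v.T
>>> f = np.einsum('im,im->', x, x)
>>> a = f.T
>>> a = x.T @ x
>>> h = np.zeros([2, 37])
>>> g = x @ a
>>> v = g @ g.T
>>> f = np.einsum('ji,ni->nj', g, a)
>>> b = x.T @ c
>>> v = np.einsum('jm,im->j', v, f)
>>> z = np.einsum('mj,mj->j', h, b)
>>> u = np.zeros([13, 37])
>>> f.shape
(2, 13)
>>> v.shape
(13,)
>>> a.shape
(2, 2)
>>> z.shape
(37,)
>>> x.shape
(13, 2)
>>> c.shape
(13, 37)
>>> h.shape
(2, 37)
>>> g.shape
(13, 2)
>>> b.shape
(2, 37)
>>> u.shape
(13, 37)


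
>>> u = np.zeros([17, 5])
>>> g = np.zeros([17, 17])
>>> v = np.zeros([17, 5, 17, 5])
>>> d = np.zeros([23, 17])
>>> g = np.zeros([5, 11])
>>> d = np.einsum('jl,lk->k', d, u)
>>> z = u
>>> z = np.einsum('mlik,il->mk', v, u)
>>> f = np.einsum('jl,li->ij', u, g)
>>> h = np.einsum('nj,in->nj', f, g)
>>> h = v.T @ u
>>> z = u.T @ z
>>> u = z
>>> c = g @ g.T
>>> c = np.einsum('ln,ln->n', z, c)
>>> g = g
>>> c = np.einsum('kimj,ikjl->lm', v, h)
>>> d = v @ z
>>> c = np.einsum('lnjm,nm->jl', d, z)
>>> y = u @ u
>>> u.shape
(5, 5)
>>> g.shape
(5, 11)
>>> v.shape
(17, 5, 17, 5)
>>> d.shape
(17, 5, 17, 5)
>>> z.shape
(5, 5)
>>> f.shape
(11, 17)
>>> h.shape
(5, 17, 5, 5)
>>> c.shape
(17, 17)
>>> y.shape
(5, 5)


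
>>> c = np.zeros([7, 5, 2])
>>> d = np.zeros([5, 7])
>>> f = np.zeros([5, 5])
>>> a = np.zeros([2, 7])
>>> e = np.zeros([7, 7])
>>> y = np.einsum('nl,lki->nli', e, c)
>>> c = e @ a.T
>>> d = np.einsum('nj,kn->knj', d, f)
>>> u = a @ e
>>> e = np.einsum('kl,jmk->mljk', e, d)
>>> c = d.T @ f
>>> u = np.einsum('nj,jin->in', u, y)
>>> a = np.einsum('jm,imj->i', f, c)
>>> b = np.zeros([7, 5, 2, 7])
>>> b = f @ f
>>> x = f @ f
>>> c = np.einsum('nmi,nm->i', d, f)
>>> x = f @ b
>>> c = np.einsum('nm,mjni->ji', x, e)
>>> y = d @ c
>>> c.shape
(7, 7)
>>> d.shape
(5, 5, 7)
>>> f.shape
(5, 5)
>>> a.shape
(7,)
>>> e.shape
(5, 7, 5, 7)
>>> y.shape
(5, 5, 7)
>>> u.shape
(7, 2)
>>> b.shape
(5, 5)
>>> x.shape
(5, 5)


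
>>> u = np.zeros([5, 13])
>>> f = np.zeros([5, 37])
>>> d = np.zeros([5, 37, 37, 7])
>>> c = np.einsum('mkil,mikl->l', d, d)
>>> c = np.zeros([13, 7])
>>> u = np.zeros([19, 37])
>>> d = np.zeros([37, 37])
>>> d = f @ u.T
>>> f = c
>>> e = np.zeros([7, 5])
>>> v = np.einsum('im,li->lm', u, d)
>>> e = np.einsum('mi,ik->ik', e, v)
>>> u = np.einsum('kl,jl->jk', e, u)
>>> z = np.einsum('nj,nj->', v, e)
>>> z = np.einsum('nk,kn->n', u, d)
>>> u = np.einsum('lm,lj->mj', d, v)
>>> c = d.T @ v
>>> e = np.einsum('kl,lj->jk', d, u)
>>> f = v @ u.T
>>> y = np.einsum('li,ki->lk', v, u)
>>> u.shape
(19, 37)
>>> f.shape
(5, 19)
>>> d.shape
(5, 19)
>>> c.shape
(19, 37)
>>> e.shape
(37, 5)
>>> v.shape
(5, 37)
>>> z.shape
(19,)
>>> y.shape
(5, 19)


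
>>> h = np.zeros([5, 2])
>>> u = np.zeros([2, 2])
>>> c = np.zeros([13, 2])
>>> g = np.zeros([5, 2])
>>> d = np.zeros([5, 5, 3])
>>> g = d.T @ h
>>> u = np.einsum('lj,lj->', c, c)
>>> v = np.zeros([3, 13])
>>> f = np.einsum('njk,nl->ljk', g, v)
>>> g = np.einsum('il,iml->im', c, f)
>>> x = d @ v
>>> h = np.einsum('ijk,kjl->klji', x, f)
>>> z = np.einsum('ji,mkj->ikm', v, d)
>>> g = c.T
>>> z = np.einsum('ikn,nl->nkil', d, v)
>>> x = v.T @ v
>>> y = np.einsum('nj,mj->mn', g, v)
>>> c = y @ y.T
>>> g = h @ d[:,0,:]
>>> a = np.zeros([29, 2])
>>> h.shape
(13, 2, 5, 5)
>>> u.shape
()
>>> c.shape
(3, 3)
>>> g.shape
(13, 2, 5, 3)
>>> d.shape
(5, 5, 3)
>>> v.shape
(3, 13)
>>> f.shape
(13, 5, 2)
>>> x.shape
(13, 13)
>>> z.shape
(3, 5, 5, 13)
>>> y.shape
(3, 2)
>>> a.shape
(29, 2)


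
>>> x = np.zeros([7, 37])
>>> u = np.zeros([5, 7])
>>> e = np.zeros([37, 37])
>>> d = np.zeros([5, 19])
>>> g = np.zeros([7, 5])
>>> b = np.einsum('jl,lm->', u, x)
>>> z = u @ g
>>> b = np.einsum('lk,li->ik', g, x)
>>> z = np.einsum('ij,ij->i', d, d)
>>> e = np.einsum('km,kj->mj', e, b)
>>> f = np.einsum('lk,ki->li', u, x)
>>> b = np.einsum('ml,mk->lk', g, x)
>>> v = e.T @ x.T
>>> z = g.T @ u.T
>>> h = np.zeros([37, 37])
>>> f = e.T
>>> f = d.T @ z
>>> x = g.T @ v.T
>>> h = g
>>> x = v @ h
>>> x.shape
(5, 5)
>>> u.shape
(5, 7)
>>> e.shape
(37, 5)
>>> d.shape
(5, 19)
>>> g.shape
(7, 5)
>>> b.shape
(5, 37)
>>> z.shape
(5, 5)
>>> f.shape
(19, 5)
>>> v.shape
(5, 7)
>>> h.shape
(7, 5)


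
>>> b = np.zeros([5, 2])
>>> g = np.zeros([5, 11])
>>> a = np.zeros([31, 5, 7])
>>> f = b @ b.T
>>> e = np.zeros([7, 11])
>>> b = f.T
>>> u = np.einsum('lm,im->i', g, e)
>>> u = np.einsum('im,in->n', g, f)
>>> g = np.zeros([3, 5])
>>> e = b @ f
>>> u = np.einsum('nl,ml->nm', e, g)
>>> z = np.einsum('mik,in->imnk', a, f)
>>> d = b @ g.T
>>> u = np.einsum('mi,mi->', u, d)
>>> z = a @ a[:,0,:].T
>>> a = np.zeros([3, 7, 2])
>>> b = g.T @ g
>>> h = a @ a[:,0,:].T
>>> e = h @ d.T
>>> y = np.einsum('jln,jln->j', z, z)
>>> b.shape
(5, 5)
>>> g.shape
(3, 5)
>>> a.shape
(3, 7, 2)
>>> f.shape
(5, 5)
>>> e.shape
(3, 7, 5)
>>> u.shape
()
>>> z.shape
(31, 5, 31)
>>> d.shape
(5, 3)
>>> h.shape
(3, 7, 3)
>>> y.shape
(31,)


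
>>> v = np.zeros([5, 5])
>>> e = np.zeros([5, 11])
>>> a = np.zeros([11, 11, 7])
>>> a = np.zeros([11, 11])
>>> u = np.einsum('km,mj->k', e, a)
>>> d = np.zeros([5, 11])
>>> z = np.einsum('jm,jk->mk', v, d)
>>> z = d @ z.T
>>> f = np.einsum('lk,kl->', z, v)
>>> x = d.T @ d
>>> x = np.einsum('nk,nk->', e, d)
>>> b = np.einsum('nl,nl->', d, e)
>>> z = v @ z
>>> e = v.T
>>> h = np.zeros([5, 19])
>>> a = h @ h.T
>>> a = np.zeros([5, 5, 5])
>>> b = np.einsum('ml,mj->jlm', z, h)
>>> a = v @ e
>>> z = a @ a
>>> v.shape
(5, 5)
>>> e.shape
(5, 5)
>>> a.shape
(5, 5)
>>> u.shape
(5,)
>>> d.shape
(5, 11)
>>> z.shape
(5, 5)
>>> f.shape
()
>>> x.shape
()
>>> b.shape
(19, 5, 5)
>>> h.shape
(5, 19)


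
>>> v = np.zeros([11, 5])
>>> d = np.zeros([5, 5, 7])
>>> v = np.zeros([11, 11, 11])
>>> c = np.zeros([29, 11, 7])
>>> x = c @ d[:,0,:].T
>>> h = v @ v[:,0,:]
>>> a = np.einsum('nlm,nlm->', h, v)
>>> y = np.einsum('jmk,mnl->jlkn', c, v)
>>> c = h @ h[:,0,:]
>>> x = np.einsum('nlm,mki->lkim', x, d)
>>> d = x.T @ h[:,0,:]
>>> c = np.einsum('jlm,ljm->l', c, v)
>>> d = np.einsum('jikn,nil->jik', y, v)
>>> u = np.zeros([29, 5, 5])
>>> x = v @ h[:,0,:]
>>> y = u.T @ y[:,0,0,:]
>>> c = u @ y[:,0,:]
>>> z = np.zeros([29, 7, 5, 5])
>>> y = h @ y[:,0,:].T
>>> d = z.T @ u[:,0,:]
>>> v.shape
(11, 11, 11)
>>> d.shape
(5, 5, 7, 5)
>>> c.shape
(29, 5, 11)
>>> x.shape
(11, 11, 11)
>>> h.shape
(11, 11, 11)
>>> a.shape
()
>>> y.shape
(11, 11, 5)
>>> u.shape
(29, 5, 5)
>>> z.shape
(29, 7, 5, 5)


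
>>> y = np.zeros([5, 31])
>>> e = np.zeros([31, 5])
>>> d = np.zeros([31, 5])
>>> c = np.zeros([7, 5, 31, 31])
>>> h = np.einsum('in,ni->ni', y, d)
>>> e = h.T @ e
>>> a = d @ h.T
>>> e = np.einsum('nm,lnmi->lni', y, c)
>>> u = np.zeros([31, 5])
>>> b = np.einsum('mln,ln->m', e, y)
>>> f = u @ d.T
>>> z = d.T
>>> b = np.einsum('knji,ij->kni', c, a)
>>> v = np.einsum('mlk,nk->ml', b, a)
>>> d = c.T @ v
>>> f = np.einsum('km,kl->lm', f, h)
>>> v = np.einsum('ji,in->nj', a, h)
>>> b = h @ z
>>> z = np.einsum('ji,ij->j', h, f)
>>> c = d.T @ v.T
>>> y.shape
(5, 31)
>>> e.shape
(7, 5, 31)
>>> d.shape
(31, 31, 5, 5)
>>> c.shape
(5, 5, 31, 5)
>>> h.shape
(31, 5)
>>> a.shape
(31, 31)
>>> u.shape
(31, 5)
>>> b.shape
(31, 31)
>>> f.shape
(5, 31)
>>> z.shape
(31,)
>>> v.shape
(5, 31)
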